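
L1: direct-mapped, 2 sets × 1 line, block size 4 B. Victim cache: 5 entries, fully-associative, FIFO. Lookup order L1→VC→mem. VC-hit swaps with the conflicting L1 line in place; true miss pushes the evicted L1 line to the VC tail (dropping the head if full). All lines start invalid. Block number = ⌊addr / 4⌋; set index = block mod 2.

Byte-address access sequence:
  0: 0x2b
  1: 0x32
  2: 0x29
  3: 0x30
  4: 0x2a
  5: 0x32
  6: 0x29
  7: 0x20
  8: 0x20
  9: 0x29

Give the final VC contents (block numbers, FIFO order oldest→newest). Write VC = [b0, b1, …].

VC = [12, 8]

0: 0x2b (blk 10, set 0) → MISS  vc=[]
1: 0x32 (blk 12, set 0) → MISS  vc=[10]
2: 0x29 (blk 10, set 0) → VC-HIT  vc=[12]
3: 0x30 (blk 12, set 0) → VC-HIT  vc=[10]
4: 0x2a (blk 10, set 0) → VC-HIT  vc=[12]
5: 0x32 (blk 12, set 0) → VC-HIT  vc=[10]
6: 0x29 (blk 10, set 0) → VC-HIT  vc=[12]
7: 0x20 (blk 8, set 0) → MISS  vc=[12, 10]
8: 0x20 (blk 8, set 0) → L1-HIT  vc=[12, 10]
9: 0x29 (blk 10, set 0) → VC-HIT  vc=[12, 8]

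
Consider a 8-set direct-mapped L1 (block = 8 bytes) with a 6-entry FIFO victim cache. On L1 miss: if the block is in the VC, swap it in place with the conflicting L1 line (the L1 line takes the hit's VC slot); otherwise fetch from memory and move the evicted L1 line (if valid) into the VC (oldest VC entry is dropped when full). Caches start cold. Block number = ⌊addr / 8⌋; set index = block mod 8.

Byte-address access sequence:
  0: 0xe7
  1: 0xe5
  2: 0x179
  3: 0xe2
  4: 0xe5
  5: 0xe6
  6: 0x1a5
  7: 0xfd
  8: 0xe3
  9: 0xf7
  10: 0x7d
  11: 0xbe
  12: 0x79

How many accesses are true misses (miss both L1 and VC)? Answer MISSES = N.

MISSES = 7

0: 0xe7 (blk 28, set 4) → MISS  vc=[]
1: 0xe5 (blk 28, set 4) → L1-HIT  vc=[]
2: 0x179 (blk 47, set 7) → MISS  vc=[]
3: 0xe2 (blk 28, set 4) → L1-HIT  vc=[]
4: 0xe5 (blk 28, set 4) → L1-HIT  vc=[]
5: 0xe6 (blk 28, set 4) → L1-HIT  vc=[]
6: 0x1a5 (blk 52, set 4) → MISS  vc=[28]
7: 0xfd (blk 31, set 7) → MISS  vc=[28, 47]
8: 0xe3 (blk 28, set 4) → VC-HIT  vc=[52, 47]
9: 0xf7 (blk 30, set 6) → MISS  vc=[52, 47]
10: 0x7d (blk 15, set 7) → MISS  vc=[52, 47, 31]
11: 0xbe (blk 23, set 7) → MISS  vc=[52, 47, 31, 15]
12: 0x79 (blk 15, set 7) → VC-HIT  vc=[52, 47, 31, 23]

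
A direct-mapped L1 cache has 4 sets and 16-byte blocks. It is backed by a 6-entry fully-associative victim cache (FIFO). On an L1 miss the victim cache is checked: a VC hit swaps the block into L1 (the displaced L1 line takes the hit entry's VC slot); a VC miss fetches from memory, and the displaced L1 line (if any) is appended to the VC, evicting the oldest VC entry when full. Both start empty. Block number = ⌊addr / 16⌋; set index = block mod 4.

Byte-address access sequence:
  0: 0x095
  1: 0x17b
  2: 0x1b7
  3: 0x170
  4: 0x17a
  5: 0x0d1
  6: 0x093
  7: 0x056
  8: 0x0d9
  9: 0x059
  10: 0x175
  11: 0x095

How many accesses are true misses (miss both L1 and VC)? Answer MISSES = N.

MISSES = 5

  [0] addr=0x95 blk=9 s=1: MISS | VC []
  [1] addr=0x17b blk=23 s=3: MISS | VC []
  [2] addr=0x1b7 blk=27 s=3: MISS | VC [23]
  [3] addr=0x170 blk=23 s=3: VC-HIT | VC [27]
  [4] addr=0x17a blk=23 s=3: L1-HIT | VC [27]
  [5] addr=0xd1 blk=13 s=1: MISS | VC [27, 9]
  [6] addr=0x93 blk=9 s=1: VC-HIT | VC [27, 13]
  [7] addr=0x56 blk=5 s=1: MISS | VC [27, 13, 9]
  [8] addr=0xd9 blk=13 s=1: VC-HIT | VC [27, 5, 9]
  [9] addr=0x59 blk=5 s=1: VC-HIT | VC [27, 13, 9]
  [10] addr=0x175 blk=23 s=3: L1-HIT | VC [27, 13, 9]
  [11] addr=0x95 blk=9 s=1: VC-HIT | VC [27, 13, 5]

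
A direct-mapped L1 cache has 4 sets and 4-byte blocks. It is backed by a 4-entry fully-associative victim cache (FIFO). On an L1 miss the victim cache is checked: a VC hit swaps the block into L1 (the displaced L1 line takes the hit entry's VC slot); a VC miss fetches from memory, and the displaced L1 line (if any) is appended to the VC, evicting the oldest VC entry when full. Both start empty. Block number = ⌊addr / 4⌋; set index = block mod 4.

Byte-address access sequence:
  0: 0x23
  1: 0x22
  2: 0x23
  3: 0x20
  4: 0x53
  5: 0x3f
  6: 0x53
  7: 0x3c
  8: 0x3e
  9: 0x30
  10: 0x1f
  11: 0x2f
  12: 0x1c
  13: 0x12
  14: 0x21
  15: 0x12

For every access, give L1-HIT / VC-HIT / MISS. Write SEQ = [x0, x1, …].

SEQ = [MISS, L1-HIT, L1-HIT, L1-HIT, MISS, MISS, L1-HIT, L1-HIT, L1-HIT, MISS, MISS, MISS, VC-HIT, MISS, MISS, VC-HIT]

  [0] addr=0x23 blk=8 s=0: MISS | VC []
  [1] addr=0x22 blk=8 s=0: L1-HIT | VC []
  [2] addr=0x23 blk=8 s=0: L1-HIT | VC []
  [3] addr=0x20 blk=8 s=0: L1-HIT | VC []
  [4] addr=0x53 blk=20 s=0: MISS | VC [8]
  [5] addr=0x3f blk=15 s=3: MISS | VC [8]
  [6] addr=0x53 blk=20 s=0: L1-HIT | VC [8]
  [7] addr=0x3c blk=15 s=3: L1-HIT | VC [8]
  [8] addr=0x3e blk=15 s=3: L1-HIT | VC [8]
  [9] addr=0x30 blk=12 s=0: MISS | VC [8, 20]
  [10] addr=0x1f blk=7 s=3: MISS | VC [8, 20, 15]
  [11] addr=0x2f blk=11 s=3: MISS | VC [8, 20, 15, 7]
  [12] addr=0x1c blk=7 s=3: VC-HIT | VC [8, 20, 15, 11]
  [13] addr=0x12 blk=4 s=0: MISS | VC [20, 15, 11, 12]
  [14] addr=0x21 blk=8 s=0: MISS | VC [15, 11, 12, 4]
  [15] addr=0x12 blk=4 s=0: VC-HIT | VC [15, 11, 12, 8]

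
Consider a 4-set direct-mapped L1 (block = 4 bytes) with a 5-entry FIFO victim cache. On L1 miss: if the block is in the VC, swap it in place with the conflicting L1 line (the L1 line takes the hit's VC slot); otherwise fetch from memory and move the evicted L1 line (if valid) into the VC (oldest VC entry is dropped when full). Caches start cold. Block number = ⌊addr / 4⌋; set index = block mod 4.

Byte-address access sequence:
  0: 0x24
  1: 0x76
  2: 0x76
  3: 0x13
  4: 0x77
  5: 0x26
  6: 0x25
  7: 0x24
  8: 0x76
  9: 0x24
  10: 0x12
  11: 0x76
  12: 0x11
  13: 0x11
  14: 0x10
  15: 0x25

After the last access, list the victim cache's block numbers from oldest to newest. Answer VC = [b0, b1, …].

#0 0x24→b9/s1 MISS; vc=[]
#1 0x76→b29/s1 MISS; vc=[9]
#2 0x76→b29/s1 L1-HIT; vc=[9]
#3 0x13→b4/s0 MISS; vc=[9]
#4 0x77→b29/s1 L1-HIT; vc=[9]
#5 0x26→b9/s1 VC-HIT; vc=[29]
#6 0x25→b9/s1 L1-HIT; vc=[29]
#7 0x24→b9/s1 L1-HIT; vc=[29]
#8 0x76→b29/s1 VC-HIT; vc=[9]
#9 0x24→b9/s1 VC-HIT; vc=[29]
#10 0x12→b4/s0 L1-HIT; vc=[29]
#11 0x76→b29/s1 VC-HIT; vc=[9]
#12 0x11→b4/s0 L1-HIT; vc=[9]
#13 0x11→b4/s0 L1-HIT; vc=[9]
#14 0x10→b4/s0 L1-HIT; vc=[9]
#15 0x25→b9/s1 VC-HIT; vc=[29]

VC = [29]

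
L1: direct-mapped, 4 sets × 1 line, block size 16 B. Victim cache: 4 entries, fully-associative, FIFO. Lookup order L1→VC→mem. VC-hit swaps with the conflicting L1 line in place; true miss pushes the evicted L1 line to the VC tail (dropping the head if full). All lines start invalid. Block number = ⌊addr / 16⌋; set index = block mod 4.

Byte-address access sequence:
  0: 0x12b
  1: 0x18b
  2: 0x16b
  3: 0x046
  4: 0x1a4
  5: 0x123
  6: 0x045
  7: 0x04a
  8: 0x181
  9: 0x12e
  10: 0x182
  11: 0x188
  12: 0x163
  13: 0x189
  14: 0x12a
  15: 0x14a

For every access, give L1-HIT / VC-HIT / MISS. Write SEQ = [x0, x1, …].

#0 0x12b→b18/s2 MISS; vc=[]
#1 0x18b→b24/s0 MISS; vc=[]
#2 0x16b→b22/s2 MISS; vc=[18]
#3 0x46→b4/s0 MISS; vc=[18,24]
#4 0x1a4→b26/s2 MISS; vc=[18,24,22]
#5 0x123→b18/s2 VC-HIT; vc=[26,24,22]
#6 0x45→b4/s0 L1-HIT; vc=[26,24,22]
#7 0x4a→b4/s0 L1-HIT; vc=[26,24,22]
#8 0x181→b24/s0 VC-HIT; vc=[26,4,22]
#9 0x12e→b18/s2 L1-HIT; vc=[26,4,22]
#10 0x182→b24/s0 L1-HIT; vc=[26,4,22]
#11 0x188→b24/s0 L1-HIT; vc=[26,4,22]
#12 0x163→b22/s2 VC-HIT; vc=[26,4,18]
#13 0x189→b24/s0 L1-HIT; vc=[26,4,18]
#14 0x12a→b18/s2 VC-HIT; vc=[26,4,22]
#15 0x14a→b20/s0 MISS; vc=[26,4,22,24]

SEQ = [MISS, MISS, MISS, MISS, MISS, VC-HIT, L1-HIT, L1-HIT, VC-HIT, L1-HIT, L1-HIT, L1-HIT, VC-HIT, L1-HIT, VC-HIT, MISS]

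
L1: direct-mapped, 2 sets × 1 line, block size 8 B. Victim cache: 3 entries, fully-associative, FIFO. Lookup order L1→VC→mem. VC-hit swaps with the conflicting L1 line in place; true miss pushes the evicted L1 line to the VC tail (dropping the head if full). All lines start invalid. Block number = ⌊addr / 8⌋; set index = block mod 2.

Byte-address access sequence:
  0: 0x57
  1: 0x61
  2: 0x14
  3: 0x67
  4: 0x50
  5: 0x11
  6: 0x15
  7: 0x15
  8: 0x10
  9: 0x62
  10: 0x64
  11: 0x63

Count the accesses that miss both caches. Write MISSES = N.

  [0] addr=0x57 blk=10 s=0: MISS | VC []
  [1] addr=0x61 blk=12 s=0: MISS | VC [10]
  [2] addr=0x14 blk=2 s=0: MISS | VC [10, 12]
  [3] addr=0x67 blk=12 s=0: VC-HIT | VC [10, 2]
  [4] addr=0x50 blk=10 s=0: VC-HIT | VC [12, 2]
  [5] addr=0x11 blk=2 s=0: VC-HIT | VC [12, 10]
  [6] addr=0x15 blk=2 s=0: L1-HIT | VC [12, 10]
  [7] addr=0x15 blk=2 s=0: L1-HIT | VC [12, 10]
  [8] addr=0x10 blk=2 s=0: L1-HIT | VC [12, 10]
  [9] addr=0x62 blk=12 s=0: VC-HIT | VC [2, 10]
  [10] addr=0x64 blk=12 s=0: L1-HIT | VC [2, 10]
  [11] addr=0x63 blk=12 s=0: L1-HIT | VC [2, 10]

MISSES = 3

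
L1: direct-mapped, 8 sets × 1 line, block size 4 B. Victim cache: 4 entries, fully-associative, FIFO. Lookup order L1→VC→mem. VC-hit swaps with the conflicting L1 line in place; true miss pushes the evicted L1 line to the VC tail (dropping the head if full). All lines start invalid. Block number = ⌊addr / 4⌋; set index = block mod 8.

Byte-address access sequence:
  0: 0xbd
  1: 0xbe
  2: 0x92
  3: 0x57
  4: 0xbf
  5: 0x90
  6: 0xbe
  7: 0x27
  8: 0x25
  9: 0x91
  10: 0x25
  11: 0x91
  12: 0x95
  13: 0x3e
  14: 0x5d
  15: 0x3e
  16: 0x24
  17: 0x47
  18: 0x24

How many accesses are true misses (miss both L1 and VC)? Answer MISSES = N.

MISSES = 8

0: 0xbd (blk 47, set 7) → MISS  vc=[]
1: 0xbe (blk 47, set 7) → L1-HIT  vc=[]
2: 0x92 (blk 36, set 4) → MISS  vc=[]
3: 0x57 (blk 21, set 5) → MISS  vc=[]
4: 0xbf (blk 47, set 7) → L1-HIT  vc=[]
5: 0x90 (blk 36, set 4) → L1-HIT  vc=[]
6: 0xbe (blk 47, set 7) → L1-HIT  vc=[]
7: 0x27 (blk 9, set 1) → MISS  vc=[]
8: 0x25 (blk 9, set 1) → L1-HIT  vc=[]
9: 0x91 (blk 36, set 4) → L1-HIT  vc=[]
10: 0x25 (blk 9, set 1) → L1-HIT  vc=[]
11: 0x91 (blk 36, set 4) → L1-HIT  vc=[]
12: 0x95 (blk 37, set 5) → MISS  vc=[21]
13: 0x3e (blk 15, set 7) → MISS  vc=[21, 47]
14: 0x5d (blk 23, set 7) → MISS  vc=[21, 47, 15]
15: 0x3e (blk 15, set 7) → VC-HIT  vc=[21, 47, 23]
16: 0x24 (blk 9, set 1) → L1-HIT  vc=[21, 47, 23]
17: 0x47 (blk 17, set 1) → MISS  vc=[21, 47, 23, 9]
18: 0x24 (blk 9, set 1) → VC-HIT  vc=[21, 47, 23, 17]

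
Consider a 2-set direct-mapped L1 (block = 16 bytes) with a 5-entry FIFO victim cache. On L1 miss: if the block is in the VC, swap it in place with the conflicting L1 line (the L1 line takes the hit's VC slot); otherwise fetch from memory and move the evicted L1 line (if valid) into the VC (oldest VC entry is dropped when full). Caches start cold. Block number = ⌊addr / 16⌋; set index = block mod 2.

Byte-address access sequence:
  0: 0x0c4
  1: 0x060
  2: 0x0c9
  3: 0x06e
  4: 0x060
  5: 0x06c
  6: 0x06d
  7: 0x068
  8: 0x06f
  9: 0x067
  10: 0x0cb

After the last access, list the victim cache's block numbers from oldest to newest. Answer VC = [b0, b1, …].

0: 0xc4 (blk 12, set 0) → MISS  vc=[]
1: 0x60 (blk 6, set 0) → MISS  vc=[12]
2: 0xc9 (blk 12, set 0) → VC-HIT  vc=[6]
3: 0x6e (blk 6, set 0) → VC-HIT  vc=[12]
4: 0x60 (blk 6, set 0) → L1-HIT  vc=[12]
5: 0x6c (blk 6, set 0) → L1-HIT  vc=[12]
6: 0x6d (blk 6, set 0) → L1-HIT  vc=[12]
7: 0x68 (blk 6, set 0) → L1-HIT  vc=[12]
8: 0x6f (blk 6, set 0) → L1-HIT  vc=[12]
9: 0x67 (blk 6, set 0) → L1-HIT  vc=[12]
10: 0xcb (blk 12, set 0) → VC-HIT  vc=[6]

VC = [6]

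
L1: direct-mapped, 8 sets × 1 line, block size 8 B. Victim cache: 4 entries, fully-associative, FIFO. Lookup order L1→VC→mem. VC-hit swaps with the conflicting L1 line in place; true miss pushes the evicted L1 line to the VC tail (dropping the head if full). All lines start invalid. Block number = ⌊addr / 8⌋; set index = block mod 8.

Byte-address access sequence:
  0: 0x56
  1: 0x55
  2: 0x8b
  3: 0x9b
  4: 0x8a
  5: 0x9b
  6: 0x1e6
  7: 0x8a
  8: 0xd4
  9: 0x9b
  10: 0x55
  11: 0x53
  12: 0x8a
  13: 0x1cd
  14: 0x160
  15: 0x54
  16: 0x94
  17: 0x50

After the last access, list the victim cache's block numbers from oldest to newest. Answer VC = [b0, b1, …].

VC = [26, 17, 60, 18]

#0 0x56→b10/s2 MISS; vc=[]
#1 0x55→b10/s2 L1-HIT; vc=[]
#2 0x8b→b17/s1 MISS; vc=[]
#3 0x9b→b19/s3 MISS; vc=[]
#4 0x8a→b17/s1 L1-HIT; vc=[]
#5 0x9b→b19/s3 L1-HIT; vc=[]
#6 0x1e6→b60/s4 MISS; vc=[]
#7 0x8a→b17/s1 L1-HIT; vc=[]
#8 0xd4→b26/s2 MISS; vc=[10]
#9 0x9b→b19/s3 L1-HIT; vc=[10]
#10 0x55→b10/s2 VC-HIT; vc=[26]
#11 0x53→b10/s2 L1-HIT; vc=[26]
#12 0x8a→b17/s1 L1-HIT; vc=[26]
#13 0x1cd→b57/s1 MISS; vc=[26,17]
#14 0x160→b44/s4 MISS; vc=[26,17,60]
#15 0x54→b10/s2 L1-HIT; vc=[26,17,60]
#16 0x94→b18/s2 MISS; vc=[26,17,60,10]
#17 0x50→b10/s2 VC-HIT; vc=[26,17,60,18]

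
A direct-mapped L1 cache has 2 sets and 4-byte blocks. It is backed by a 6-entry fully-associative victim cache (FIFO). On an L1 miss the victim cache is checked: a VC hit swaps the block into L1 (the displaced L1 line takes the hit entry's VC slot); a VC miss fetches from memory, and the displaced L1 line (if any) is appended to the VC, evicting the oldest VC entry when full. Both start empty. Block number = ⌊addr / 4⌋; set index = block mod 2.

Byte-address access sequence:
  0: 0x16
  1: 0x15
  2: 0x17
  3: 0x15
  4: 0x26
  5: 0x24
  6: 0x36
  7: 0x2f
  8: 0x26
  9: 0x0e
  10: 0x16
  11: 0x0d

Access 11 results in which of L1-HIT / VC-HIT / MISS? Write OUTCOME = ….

#0 0x16→b5/s1 MISS; vc=[]
#1 0x15→b5/s1 L1-HIT; vc=[]
#2 0x17→b5/s1 L1-HIT; vc=[]
#3 0x15→b5/s1 L1-HIT; vc=[]
#4 0x26→b9/s1 MISS; vc=[5]
#5 0x24→b9/s1 L1-HIT; vc=[5]
#6 0x36→b13/s1 MISS; vc=[5,9]
#7 0x2f→b11/s1 MISS; vc=[5,9,13]
#8 0x26→b9/s1 VC-HIT; vc=[5,11,13]
#9 0xe→b3/s1 MISS; vc=[5,11,13,9]
#10 0x16→b5/s1 VC-HIT; vc=[3,11,13,9]
#11 0xd→b3/s1 VC-HIT; vc=[5,11,13,9]

OUTCOME = VC-HIT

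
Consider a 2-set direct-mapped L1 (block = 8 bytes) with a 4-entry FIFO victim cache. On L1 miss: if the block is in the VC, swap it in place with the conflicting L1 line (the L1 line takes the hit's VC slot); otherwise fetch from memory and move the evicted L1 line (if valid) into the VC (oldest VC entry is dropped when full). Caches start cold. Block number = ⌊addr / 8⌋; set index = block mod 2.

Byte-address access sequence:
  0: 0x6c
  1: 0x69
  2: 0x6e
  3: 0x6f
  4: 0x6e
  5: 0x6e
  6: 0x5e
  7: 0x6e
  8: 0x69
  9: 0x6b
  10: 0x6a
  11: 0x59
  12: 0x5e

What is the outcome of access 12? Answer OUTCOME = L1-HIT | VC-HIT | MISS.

OUTCOME = L1-HIT

0: 0x6c (blk 13, set 1) → MISS  vc=[]
1: 0x69 (blk 13, set 1) → L1-HIT  vc=[]
2: 0x6e (blk 13, set 1) → L1-HIT  vc=[]
3: 0x6f (blk 13, set 1) → L1-HIT  vc=[]
4: 0x6e (blk 13, set 1) → L1-HIT  vc=[]
5: 0x6e (blk 13, set 1) → L1-HIT  vc=[]
6: 0x5e (blk 11, set 1) → MISS  vc=[13]
7: 0x6e (blk 13, set 1) → VC-HIT  vc=[11]
8: 0x69 (blk 13, set 1) → L1-HIT  vc=[11]
9: 0x6b (blk 13, set 1) → L1-HIT  vc=[11]
10: 0x6a (blk 13, set 1) → L1-HIT  vc=[11]
11: 0x59 (blk 11, set 1) → VC-HIT  vc=[13]
12: 0x5e (blk 11, set 1) → L1-HIT  vc=[13]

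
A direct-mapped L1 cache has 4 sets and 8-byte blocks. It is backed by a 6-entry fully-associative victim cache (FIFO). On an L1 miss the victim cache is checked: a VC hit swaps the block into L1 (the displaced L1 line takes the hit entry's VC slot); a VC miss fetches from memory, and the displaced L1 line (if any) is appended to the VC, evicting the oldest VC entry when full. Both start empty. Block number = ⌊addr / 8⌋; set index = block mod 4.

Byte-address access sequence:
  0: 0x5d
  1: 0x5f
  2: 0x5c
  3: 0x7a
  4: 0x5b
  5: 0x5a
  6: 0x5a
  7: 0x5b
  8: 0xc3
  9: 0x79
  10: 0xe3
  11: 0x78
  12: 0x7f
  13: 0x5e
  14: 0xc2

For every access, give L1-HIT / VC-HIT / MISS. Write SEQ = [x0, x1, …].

SEQ = [MISS, L1-HIT, L1-HIT, MISS, VC-HIT, L1-HIT, L1-HIT, L1-HIT, MISS, VC-HIT, MISS, L1-HIT, L1-HIT, VC-HIT, VC-HIT]

#0 0x5d→b11/s3 MISS; vc=[]
#1 0x5f→b11/s3 L1-HIT; vc=[]
#2 0x5c→b11/s3 L1-HIT; vc=[]
#3 0x7a→b15/s3 MISS; vc=[11]
#4 0x5b→b11/s3 VC-HIT; vc=[15]
#5 0x5a→b11/s3 L1-HIT; vc=[15]
#6 0x5a→b11/s3 L1-HIT; vc=[15]
#7 0x5b→b11/s3 L1-HIT; vc=[15]
#8 0xc3→b24/s0 MISS; vc=[15]
#9 0x79→b15/s3 VC-HIT; vc=[11]
#10 0xe3→b28/s0 MISS; vc=[11,24]
#11 0x78→b15/s3 L1-HIT; vc=[11,24]
#12 0x7f→b15/s3 L1-HIT; vc=[11,24]
#13 0x5e→b11/s3 VC-HIT; vc=[15,24]
#14 0xc2→b24/s0 VC-HIT; vc=[15,28]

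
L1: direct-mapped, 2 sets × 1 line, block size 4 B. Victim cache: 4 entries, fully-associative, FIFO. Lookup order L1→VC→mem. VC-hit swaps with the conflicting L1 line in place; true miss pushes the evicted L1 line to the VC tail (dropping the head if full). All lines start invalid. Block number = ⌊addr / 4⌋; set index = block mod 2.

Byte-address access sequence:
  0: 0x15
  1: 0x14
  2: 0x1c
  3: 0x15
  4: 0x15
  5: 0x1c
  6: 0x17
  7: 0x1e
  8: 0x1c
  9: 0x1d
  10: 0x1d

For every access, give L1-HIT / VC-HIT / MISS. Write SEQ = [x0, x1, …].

SEQ = [MISS, L1-HIT, MISS, VC-HIT, L1-HIT, VC-HIT, VC-HIT, VC-HIT, L1-HIT, L1-HIT, L1-HIT]

#0 0x15→b5/s1 MISS; vc=[]
#1 0x14→b5/s1 L1-HIT; vc=[]
#2 0x1c→b7/s1 MISS; vc=[5]
#3 0x15→b5/s1 VC-HIT; vc=[7]
#4 0x15→b5/s1 L1-HIT; vc=[7]
#5 0x1c→b7/s1 VC-HIT; vc=[5]
#6 0x17→b5/s1 VC-HIT; vc=[7]
#7 0x1e→b7/s1 VC-HIT; vc=[5]
#8 0x1c→b7/s1 L1-HIT; vc=[5]
#9 0x1d→b7/s1 L1-HIT; vc=[5]
#10 0x1d→b7/s1 L1-HIT; vc=[5]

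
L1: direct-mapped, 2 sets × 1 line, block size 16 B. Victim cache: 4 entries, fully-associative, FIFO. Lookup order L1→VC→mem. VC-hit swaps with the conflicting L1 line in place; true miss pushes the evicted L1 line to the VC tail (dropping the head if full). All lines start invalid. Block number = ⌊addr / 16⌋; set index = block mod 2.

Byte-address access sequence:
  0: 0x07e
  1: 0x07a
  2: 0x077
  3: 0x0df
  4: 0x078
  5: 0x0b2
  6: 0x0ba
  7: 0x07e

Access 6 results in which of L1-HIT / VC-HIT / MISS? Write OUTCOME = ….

  [0] addr=0x7e blk=7 s=1: MISS | VC []
  [1] addr=0x7a blk=7 s=1: L1-HIT | VC []
  [2] addr=0x77 blk=7 s=1: L1-HIT | VC []
  [3] addr=0xdf blk=13 s=1: MISS | VC [7]
  [4] addr=0x78 blk=7 s=1: VC-HIT | VC [13]
  [5] addr=0xb2 blk=11 s=1: MISS | VC [13, 7]
  [6] addr=0xba blk=11 s=1: L1-HIT | VC [13, 7]
  [7] addr=0x7e blk=7 s=1: VC-HIT | VC [13, 11]

OUTCOME = L1-HIT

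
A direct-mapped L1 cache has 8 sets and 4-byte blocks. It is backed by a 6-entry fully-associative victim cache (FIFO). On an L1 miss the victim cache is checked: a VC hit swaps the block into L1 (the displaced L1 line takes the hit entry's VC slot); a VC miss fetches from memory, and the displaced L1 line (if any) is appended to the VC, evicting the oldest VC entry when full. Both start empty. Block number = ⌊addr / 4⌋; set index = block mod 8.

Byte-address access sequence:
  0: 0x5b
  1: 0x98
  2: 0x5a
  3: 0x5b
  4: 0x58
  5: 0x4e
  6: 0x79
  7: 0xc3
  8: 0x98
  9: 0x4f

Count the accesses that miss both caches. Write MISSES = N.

MISSES = 5

0: 0x5b (blk 22, set 6) → MISS  vc=[]
1: 0x98 (blk 38, set 6) → MISS  vc=[22]
2: 0x5a (blk 22, set 6) → VC-HIT  vc=[38]
3: 0x5b (blk 22, set 6) → L1-HIT  vc=[38]
4: 0x58 (blk 22, set 6) → L1-HIT  vc=[38]
5: 0x4e (blk 19, set 3) → MISS  vc=[38]
6: 0x79 (blk 30, set 6) → MISS  vc=[38, 22]
7: 0xc3 (blk 48, set 0) → MISS  vc=[38, 22]
8: 0x98 (blk 38, set 6) → VC-HIT  vc=[30, 22]
9: 0x4f (blk 19, set 3) → L1-HIT  vc=[30, 22]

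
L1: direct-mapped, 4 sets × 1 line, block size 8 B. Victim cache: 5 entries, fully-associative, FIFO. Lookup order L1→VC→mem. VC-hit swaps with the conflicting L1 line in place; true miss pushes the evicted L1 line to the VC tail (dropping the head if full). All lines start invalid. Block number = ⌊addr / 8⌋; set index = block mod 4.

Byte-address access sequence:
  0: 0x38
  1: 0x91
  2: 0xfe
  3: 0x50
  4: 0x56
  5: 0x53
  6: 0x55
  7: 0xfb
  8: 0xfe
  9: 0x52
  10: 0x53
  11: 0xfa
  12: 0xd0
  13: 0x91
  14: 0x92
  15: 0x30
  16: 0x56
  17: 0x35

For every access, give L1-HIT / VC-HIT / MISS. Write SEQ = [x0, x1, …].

0: 0x38 (blk 7, set 3) → MISS  vc=[]
1: 0x91 (blk 18, set 2) → MISS  vc=[]
2: 0xfe (blk 31, set 3) → MISS  vc=[7]
3: 0x50 (blk 10, set 2) → MISS  vc=[7, 18]
4: 0x56 (blk 10, set 2) → L1-HIT  vc=[7, 18]
5: 0x53 (blk 10, set 2) → L1-HIT  vc=[7, 18]
6: 0x55 (blk 10, set 2) → L1-HIT  vc=[7, 18]
7: 0xfb (blk 31, set 3) → L1-HIT  vc=[7, 18]
8: 0xfe (blk 31, set 3) → L1-HIT  vc=[7, 18]
9: 0x52 (blk 10, set 2) → L1-HIT  vc=[7, 18]
10: 0x53 (blk 10, set 2) → L1-HIT  vc=[7, 18]
11: 0xfa (blk 31, set 3) → L1-HIT  vc=[7, 18]
12: 0xd0 (blk 26, set 2) → MISS  vc=[7, 18, 10]
13: 0x91 (blk 18, set 2) → VC-HIT  vc=[7, 26, 10]
14: 0x92 (blk 18, set 2) → L1-HIT  vc=[7, 26, 10]
15: 0x30 (blk 6, set 2) → MISS  vc=[7, 26, 10, 18]
16: 0x56 (blk 10, set 2) → VC-HIT  vc=[7, 26, 6, 18]
17: 0x35 (blk 6, set 2) → VC-HIT  vc=[7, 26, 10, 18]

SEQ = [MISS, MISS, MISS, MISS, L1-HIT, L1-HIT, L1-HIT, L1-HIT, L1-HIT, L1-HIT, L1-HIT, L1-HIT, MISS, VC-HIT, L1-HIT, MISS, VC-HIT, VC-HIT]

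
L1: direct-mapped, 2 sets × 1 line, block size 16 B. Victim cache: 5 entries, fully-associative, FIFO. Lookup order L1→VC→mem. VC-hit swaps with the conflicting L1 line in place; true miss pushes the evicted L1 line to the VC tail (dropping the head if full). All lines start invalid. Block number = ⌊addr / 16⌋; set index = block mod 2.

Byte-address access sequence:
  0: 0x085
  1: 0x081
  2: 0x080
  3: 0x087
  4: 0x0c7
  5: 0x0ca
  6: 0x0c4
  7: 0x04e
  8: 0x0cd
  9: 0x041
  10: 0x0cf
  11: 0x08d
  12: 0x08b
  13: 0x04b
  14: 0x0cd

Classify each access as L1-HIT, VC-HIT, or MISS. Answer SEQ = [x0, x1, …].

0: 0x85 (blk 8, set 0) → MISS  vc=[]
1: 0x81 (blk 8, set 0) → L1-HIT  vc=[]
2: 0x80 (blk 8, set 0) → L1-HIT  vc=[]
3: 0x87 (blk 8, set 0) → L1-HIT  vc=[]
4: 0xc7 (blk 12, set 0) → MISS  vc=[8]
5: 0xca (blk 12, set 0) → L1-HIT  vc=[8]
6: 0xc4 (blk 12, set 0) → L1-HIT  vc=[8]
7: 0x4e (blk 4, set 0) → MISS  vc=[8, 12]
8: 0xcd (blk 12, set 0) → VC-HIT  vc=[8, 4]
9: 0x41 (blk 4, set 0) → VC-HIT  vc=[8, 12]
10: 0xcf (blk 12, set 0) → VC-HIT  vc=[8, 4]
11: 0x8d (blk 8, set 0) → VC-HIT  vc=[12, 4]
12: 0x8b (blk 8, set 0) → L1-HIT  vc=[12, 4]
13: 0x4b (blk 4, set 0) → VC-HIT  vc=[12, 8]
14: 0xcd (blk 12, set 0) → VC-HIT  vc=[4, 8]

SEQ = [MISS, L1-HIT, L1-HIT, L1-HIT, MISS, L1-HIT, L1-HIT, MISS, VC-HIT, VC-HIT, VC-HIT, VC-HIT, L1-HIT, VC-HIT, VC-HIT]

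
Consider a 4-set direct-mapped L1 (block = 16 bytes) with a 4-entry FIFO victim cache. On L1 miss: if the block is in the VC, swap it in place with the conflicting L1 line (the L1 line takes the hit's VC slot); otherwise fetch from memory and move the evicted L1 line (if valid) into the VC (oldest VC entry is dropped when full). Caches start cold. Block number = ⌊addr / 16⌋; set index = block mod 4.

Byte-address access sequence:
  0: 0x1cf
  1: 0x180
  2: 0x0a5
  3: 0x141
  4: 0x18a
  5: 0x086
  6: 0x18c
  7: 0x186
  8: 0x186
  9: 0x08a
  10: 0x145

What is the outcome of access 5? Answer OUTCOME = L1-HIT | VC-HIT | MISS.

OUTCOME = MISS

  [0] addr=0x1cf blk=28 s=0: MISS | VC []
  [1] addr=0x180 blk=24 s=0: MISS | VC [28]
  [2] addr=0xa5 blk=10 s=2: MISS | VC [28]
  [3] addr=0x141 blk=20 s=0: MISS | VC [28, 24]
  [4] addr=0x18a blk=24 s=0: VC-HIT | VC [28, 20]
  [5] addr=0x86 blk=8 s=0: MISS | VC [28, 20, 24]
  [6] addr=0x18c blk=24 s=0: VC-HIT | VC [28, 20, 8]
  [7] addr=0x186 blk=24 s=0: L1-HIT | VC [28, 20, 8]
  [8] addr=0x186 blk=24 s=0: L1-HIT | VC [28, 20, 8]
  [9] addr=0x8a blk=8 s=0: VC-HIT | VC [28, 20, 24]
  [10] addr=0x145 blk=20 s=0: VC-HIT | VC [28, 8, 24]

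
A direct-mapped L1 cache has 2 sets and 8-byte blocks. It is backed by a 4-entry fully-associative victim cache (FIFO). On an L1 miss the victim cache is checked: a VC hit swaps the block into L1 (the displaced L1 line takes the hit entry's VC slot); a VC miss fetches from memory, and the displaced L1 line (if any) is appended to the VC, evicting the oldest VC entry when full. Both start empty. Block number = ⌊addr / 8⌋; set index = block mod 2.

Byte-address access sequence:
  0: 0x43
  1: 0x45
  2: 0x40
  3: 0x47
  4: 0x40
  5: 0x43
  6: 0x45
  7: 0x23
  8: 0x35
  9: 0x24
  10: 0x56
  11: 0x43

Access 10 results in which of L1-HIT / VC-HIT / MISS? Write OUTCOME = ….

OUTCOME = MISS

0: 0x43 (blk 8, set 0) → MISS  vc=[]
1: 0x45 (blk 8, set 0) → L1-HIT  vc=[]
2: 0x40 (blk 8, set 0) → L1-HIT  vc=[]
3: 0x47 (blk 8, set 0) → L1-HIT  vc=[]
4: 0x40 (blk 8, set 0) → L1-HIT  vc=[]
5: 0x43 (blk 8, set 0) → L1-HIT  vc=[]
6: 0x45 (blk 8, set 0) → L1-HIT  vc=[]
7: 0x23 (blk 4, set 0) → MISS  vc=[8]
8: 0x35 (blk 6, set 0) → MISS  vc=[8, 4]
9: 0x24 (blk 4, set 0) → VC-HIT  vc=[8, 6]
10: 0x56 (blk 10, set 0) → MISS  vc=[8, 6, 4]
11: 0x43 (blk 8, set 0) → VC-HIT  vc=[10, 6, 4]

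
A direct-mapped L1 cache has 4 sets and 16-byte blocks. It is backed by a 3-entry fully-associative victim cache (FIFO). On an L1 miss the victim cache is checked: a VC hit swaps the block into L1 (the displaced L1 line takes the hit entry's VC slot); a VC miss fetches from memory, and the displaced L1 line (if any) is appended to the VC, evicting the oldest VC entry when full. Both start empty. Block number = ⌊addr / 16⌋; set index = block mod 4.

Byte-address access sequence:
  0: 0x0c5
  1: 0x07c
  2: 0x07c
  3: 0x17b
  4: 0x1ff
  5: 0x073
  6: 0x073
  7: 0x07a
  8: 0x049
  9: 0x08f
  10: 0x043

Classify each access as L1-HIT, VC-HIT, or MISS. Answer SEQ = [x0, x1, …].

  [0] addr=0xc5 blk=12 s=0: MISS | VC []
  [1] addr=0x7c blk=7 s=3: MISS | VC []
  [2] addr=0x7c blk=7 s=3: L1-HIT | VC []
  [3] addr=0x17b blk=23 s=3: MISS | VC [7]
  [4] addr=0x1ff blk=31 s=3: MISS | VC [7, 23]
  [5] addr=0x73 blk=7 s=3: VC-HIT | VC [31, 23]
  [6] addr=0x73 blk=7 s=3: L1-HIT | VC [31, 23]
  [7] addr=0x7a blk=7 s=3: L1-HIT | VC [31, 23]
  [8] addr=0x49 blk=4 s=0: MISS | VC [31, 23, 12]
  [9] addr=0x8f blk=8 s=0: MISS | VC [23, 12, 4]
  [10] addr=0x43 blk=4 s=0: VC-HIT | VC [23, 12, 8]

SEQ = [MISS, MISS, L1-HIT, MISS, MISS, VC-HIT, L1-HIT, L1-HIT, MISS, MISS, VC-HIT]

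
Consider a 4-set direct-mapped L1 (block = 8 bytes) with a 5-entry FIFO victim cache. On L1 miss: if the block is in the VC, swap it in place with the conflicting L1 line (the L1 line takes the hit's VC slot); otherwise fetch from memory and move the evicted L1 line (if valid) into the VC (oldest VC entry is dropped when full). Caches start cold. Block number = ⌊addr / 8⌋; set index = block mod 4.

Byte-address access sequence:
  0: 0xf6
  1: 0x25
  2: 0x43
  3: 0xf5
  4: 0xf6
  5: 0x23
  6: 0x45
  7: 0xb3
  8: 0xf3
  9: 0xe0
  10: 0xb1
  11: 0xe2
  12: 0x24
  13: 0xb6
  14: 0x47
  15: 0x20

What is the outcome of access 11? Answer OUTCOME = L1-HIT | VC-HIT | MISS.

  [0] addr=0xf6 blk=30 s=2: MISS | VC []
  [1] addr=0x25 blk=4 s=0: MISS | VC []
  [2] addr=0x43 blk=8 s=0: MISS | VC [4]
  [3] addr=0xf5 blk=30 s=2: L1-HIT | VC [4]
  [4] addr=0xf6 blk=30 s=2: L1-HIT | VC [4]
  [5] addr=0x23 blk=4 s=0: VC-HIT | VC [8]
  [6] addr=0x45 blk=8 s=0: VC-HIT | VC [4]
  [7] addr=0xb3 blk=22 s=2: MISS | VC [4, 30]
  [8] addr=0xf3 blk=30 s=2: VC-HIT | VC [4, 22]
  [9] addr=0xe0 blk=28 s=0: MISS | VC [4, 22, 8]
  [10] addr=0xb1 blk=22 s=2: VC-HIT | VC [4, 30, 8]
  [11] addr=0xe2 blk=28 s=0: L1-HIT | VC [4, 30, 8]
  [12] addr=0x24 blk=4 s=0: VC-HIT | VC [28, 30, 8]
  [13] addr=0xb6 blk=22 s=2: L1-HIT | VC [28, 30, 8]
  [14] addr=0x47 blk=8 s=0: VC-HIT | VC [28, 30, 4]
  [15] addr=0x20 blk=4 s=0: VC-HIT | VC [28, 30, 8]

OUTCOME = L1-HIT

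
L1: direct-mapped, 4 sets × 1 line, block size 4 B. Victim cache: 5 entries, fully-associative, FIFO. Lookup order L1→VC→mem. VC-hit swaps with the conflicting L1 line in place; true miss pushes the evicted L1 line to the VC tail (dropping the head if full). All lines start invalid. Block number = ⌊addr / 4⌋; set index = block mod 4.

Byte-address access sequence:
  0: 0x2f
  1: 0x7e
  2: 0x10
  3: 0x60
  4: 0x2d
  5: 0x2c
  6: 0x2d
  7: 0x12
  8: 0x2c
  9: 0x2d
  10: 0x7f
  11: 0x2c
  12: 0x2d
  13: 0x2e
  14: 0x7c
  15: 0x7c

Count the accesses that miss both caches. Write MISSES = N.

#0 0x2f→b11/s3 MISS; vc=[]
#1 0x7e→b31/s3 MISS; vc=[11]
#2 0x10→b4/s0 MISS; vc=[11]
#3 0x60→b24/s0 MISS; vc=[11,4]
#4 0x2d→b11/s3 VC-HIT; vc=[31,4]
#5 0x2c→b11/s3 L1-HIT; vc=[31,4]
#6 0x2d→b11/s3 L1-HIT; vc=[31,4]
#7 0x12→b4/s0 VC-HIT; vc=[31,24]
#8 0x2c→b11/s3 L1-HIT; vc=[31,24]
#9 0x2d→b11/s3 L1-HIT; vc=[31,24]
#10 0x7f→b31/s3 VC-HIT; vc=[11,24]
#11 0x2c→b11/s3 VC-HIT; vc=[31,24]
#12 0x2d→b11/s3 L1-HIT; vc=[31,24]
#13 0x2e→b11/s3 L1-HIT; vc=[31,24]
#14 0x7c→b31/s3 VC-HIT; vc=[11,24]
#15 0x7c→b31/s3 L1-HIT; vc=[11,24]

MISSES = 4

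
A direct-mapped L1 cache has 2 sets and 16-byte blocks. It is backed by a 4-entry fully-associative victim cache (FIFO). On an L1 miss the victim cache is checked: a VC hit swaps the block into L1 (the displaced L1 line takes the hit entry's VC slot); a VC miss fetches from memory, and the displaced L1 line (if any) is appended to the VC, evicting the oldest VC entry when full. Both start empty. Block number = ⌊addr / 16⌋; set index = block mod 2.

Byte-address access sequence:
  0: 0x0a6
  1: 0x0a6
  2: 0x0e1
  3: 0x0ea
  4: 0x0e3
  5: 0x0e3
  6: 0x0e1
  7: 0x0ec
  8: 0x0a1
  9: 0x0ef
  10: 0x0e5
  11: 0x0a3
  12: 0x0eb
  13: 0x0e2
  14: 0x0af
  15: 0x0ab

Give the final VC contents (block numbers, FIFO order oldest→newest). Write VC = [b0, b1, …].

VC = [14]

#0 0xa6→b10/s0 MISS; vc=[]
#1 0xa6→b10/s0 L1-HIT; vc=[]
#2 0xe1→b14/s0 MISS; vc=[10]
#3 0xea→b14/s0 L1-HIT; vc=[10]
#4 0xe3→b14/s0 L1-HIT; vc=[10]
#5 0xe3→b14/s0 L1-HIT; vc=[10]
#6 0xe1→b14/s0 L1-HIT; vc=[10]
#7 0xec→b14/s0 L1-HIT; vc=[10]
#8 0xa1→b10/s0 VC-HIT; vc=[14]
#9 0xef→b14/s0 VC-HIT; vc=[10]
#10 0xe5→b14/s0 L1-HIT; vc=[10]
#11 0xa3→b10/s0 VC-HIT; vc=[14]
#12 0xeb→b14/s0 VC-HIT; vc=[10]
#13 0xe2→b14/s0 L1-HIT; vc=[10]
#14 0xaf→b10/s0 VC-HIT; vc=[14]
#15 0xab→b10/s0 L1-HIT; vc=[14]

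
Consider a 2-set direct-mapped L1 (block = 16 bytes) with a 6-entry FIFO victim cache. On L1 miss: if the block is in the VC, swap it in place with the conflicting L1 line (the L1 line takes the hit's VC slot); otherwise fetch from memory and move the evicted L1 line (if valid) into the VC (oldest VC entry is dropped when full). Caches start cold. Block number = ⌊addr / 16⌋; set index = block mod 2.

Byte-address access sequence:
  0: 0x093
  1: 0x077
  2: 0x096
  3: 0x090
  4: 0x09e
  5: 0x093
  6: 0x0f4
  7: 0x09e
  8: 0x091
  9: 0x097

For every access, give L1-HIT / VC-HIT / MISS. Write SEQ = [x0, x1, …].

SEQ = [MISS, MISS, VC-HIT, L1-HIT, L1-HIT, L1-HIT, MISS, VC-HIT, L1-HIT, L1-HIT]

  [0] addr=0x93 blk=9 s=1: MISS | VC []
  [1] addr=0x77 blk=7 s=1: MISS | VC [9]
  [2] addr=0x96 blk=9 s=1: VC-HIT | VC [7]
  [3] addr=0x90 blk=9 s=1: L1-HIT | VC [7]
  [4] addr=0x9e blk=9 s=1: L1-HIT | VC [7]
  [5] addr=0x93 blk=9 s=1: L1-HIT | VC [7]
  [6] addr=0xf4 blk=15 s=1: MISS | VC [7, 9]
  [7] addr=0x9e blk=9 s=1: VC-HIT | VC [7, 15]
  [8] addr=0x91 blk=9 s=1: L1-HIT | VC [7, 15]
  [9] addr=0x97 blk=9 s=1: L1-HIT | VC [7, 15]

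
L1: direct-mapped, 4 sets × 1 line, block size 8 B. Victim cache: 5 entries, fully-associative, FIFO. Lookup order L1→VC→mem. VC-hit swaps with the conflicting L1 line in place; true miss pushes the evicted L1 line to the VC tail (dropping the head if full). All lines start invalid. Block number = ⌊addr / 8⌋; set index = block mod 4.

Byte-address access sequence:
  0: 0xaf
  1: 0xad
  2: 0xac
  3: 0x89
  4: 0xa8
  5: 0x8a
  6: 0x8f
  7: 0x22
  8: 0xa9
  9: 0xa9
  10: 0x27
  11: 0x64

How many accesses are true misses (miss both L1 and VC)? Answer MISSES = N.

#0 0xaf→b21/s1 MISS; vc=[]
#1 0xad→b21/s1 L1-HIT; vc=[]
#2 0xac→b21/s1 L1-HIT; vc=[]
#3 0x89→b17/s1 MISS; vc=[21]
#4 0xa8→b21/s1 VC-HIT; vc=[17]
#5 0x8a→b17/s1 VC-HIT; vc=[21]
#6 0x8f→b17/s1 L1-HIT; vc=[21]
#7 0x22→b4/s0 MISS; vc=[21]
#8 0xa9→b21/s1 VC-HIT; vc=[17]
#9 0xa9→b21/s1 L1-HIT; vc=[17]
#10 0x27→b4/s0 L1-HIT; vc=[17]
#11 0x64→b12/s0 MISS; vc=[17,4]

MISSES = 4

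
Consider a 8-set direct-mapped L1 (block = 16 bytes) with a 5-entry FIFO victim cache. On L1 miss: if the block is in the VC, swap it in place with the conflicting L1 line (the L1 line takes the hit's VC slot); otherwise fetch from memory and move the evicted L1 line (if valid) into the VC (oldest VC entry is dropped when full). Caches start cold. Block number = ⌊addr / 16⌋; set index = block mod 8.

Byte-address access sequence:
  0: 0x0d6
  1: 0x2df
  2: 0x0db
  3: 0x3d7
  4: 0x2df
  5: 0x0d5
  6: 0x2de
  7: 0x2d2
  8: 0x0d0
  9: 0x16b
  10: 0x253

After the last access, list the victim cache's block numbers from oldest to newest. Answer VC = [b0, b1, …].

0: 0xd6 (blk 13, set 5) → MISS  vc=[]
1: 0x2df (blk 45, set 5) → MISS  vc=[13]
2: 0xdb (blk 13, set 5) → VC-HIT  vc=[45]
3: 0x3d7 (blk 61, set 5) → MISS  vc=[45, 13]
4: 0x2df (blk 45, set 5) → VC-HIT  vc=[61, 13]
5: 0xd5 (blk 13, set 5) → VC-HIT  vc=[61, 45]
6: 0x2de (blk 45, set 5) → VC-HIT  vc=[61, 13]
7: 0x2d2 (blk 45, set 5) → L1-HIT  vc=[61, 13]
8: 0xd0 (blk 13, set 5) → VC-HIT  vc=[61, 45]
9: 0x16b (blk 22, set 6) → MISS  vc=[61, 45]
10: 0x253 (blk 37, set 5) → MISS  vc=[61, 45, 13]

VC = [61, 45, 13]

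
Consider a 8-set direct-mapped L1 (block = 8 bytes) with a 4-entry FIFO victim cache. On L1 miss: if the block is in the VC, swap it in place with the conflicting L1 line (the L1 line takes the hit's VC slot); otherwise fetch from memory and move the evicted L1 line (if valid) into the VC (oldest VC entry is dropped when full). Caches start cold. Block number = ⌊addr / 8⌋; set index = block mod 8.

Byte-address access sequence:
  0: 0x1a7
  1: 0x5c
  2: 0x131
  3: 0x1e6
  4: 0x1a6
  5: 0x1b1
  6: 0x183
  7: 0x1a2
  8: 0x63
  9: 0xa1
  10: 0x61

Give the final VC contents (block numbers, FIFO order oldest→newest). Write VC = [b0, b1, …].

  [0] addr=0x1a7 blk=52 s=4: MISS | VC []
  [1] addr=0x5c blk=11 s=3: MISS | VC []
  [2] addr=0x131 blk=38 s=6: MISS | VC []
  [3] addr=0x1e6 blk=60 s=4: MISS | VC [52]
  [4] addr=0x1a6 blk=52 s=4: VC-HIT | VC [60]
  [5] addr=0x1b1 blk=54 s=6: MISS | VC [60, 38]
  [6] addr=0x183 blk=48 s=0: MISS | VC [60, 38]
  [7] addr=0x1a2 blk=52 s=4: L1-HIT | VC [60, 38]
  [8] addr=0x63 blk=12 s=4: MISS | VC [60, 38, 52]
  [9] addr=0xa1 blk=20 s=4: MISS | VC [60, 38, 52, 12]
  [10] addr=0x61 blk=12 s=4: VC-HIT | VC [60, 38, 52, 20]

VC = [60, 38, 52, 20]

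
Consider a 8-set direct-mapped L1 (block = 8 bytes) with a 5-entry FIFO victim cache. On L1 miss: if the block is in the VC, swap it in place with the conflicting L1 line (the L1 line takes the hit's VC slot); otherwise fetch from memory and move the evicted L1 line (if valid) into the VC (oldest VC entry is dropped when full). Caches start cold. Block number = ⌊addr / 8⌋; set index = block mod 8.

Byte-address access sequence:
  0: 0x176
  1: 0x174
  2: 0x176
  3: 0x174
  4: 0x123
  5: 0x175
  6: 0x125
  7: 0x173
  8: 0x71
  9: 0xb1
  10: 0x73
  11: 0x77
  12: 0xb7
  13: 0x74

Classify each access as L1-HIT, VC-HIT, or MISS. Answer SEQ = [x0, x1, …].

SEQ = [MISS, L1-HIT, L1-HIT, L1-HIT, MISS, L1-HIT, L1-HIT, L1-HIT, MISS, MISS, VC-HIT, L1-HIT, VC-HIT, VC-HIT]

#0 0x176→b46/s6 MISS; vc=[]
#1 0x174→b46/s6 L1-HIT; vc=[]
#2 0x176→b46/s6 L1-HIT; vc=[]
#3 0x174→b46/s6 L1-HIT; vc=[]
#4 0x123→b36/s4 MISS; vc=[]
#5 0x175→b46/s6 L1-HIT; vc=[]
#6 0x125→b36/s4 L1-HIT; vc=[]
#7 0x173→b46/s6 L1-HIT; vc=[]
#8 0x71→b14/s6 MISS; vc=[46]
#9 0xb1→b22/s6 MISS; vc=[46,14]
#10 0x73→b14/s6 VC-HIT; vc=[46,22]
#11 0x77→b14/s6 L1-HIT; vc=[46,22]
#12 0xb7→b22/s6 VC-HIT; vc=[46,14]
#13 0x74→b14/s6 VC-HIT; vc=[46,22]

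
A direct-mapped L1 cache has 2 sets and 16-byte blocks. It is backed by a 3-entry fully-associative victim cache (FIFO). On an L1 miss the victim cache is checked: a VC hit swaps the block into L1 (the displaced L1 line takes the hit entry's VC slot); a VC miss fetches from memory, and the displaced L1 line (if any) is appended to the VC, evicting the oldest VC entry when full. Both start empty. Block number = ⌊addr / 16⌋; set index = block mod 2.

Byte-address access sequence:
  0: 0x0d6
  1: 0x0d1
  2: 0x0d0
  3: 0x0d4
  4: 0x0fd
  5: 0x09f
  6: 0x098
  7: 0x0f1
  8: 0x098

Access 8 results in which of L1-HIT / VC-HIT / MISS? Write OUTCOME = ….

OUTCOME = VC-HIT

#0 0xd6→b13/s1 MISS; vc=[]
#1 0xd1→b13/s1 L1-HIT; vc=[]
#2 0xd0→b13/s1 L1-HIT; vc=[]
#3 0xd4→b13/s1 L1-HIT; vc=[]
#4 0xfd→b15/s1 MISS; vc=[13]
#5 0x9f→b9/s1 MISS; vc=[13,15]
#6 0x98→b9/s1 L1-HIT; vc=[13,15]
#7 0xf1→b15/s1 VC-HIT; vc=[13,9]
#8 0x98→b9/s1 VC-HIT; vc=[13,15]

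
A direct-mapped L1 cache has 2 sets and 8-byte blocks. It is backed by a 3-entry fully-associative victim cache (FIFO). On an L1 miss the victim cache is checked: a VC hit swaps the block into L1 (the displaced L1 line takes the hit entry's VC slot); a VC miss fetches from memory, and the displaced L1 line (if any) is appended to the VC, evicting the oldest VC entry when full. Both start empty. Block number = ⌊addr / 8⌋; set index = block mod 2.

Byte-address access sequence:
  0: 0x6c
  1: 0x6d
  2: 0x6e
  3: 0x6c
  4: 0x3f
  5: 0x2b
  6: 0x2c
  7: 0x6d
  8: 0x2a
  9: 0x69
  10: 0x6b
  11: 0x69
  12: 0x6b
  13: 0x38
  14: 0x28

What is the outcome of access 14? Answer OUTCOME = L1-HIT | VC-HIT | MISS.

#0 0x6c→b13/s1 MISS; vc=[]
#1 0x6d→b13/s1 L1-HIT; vc=[]
#2 0x6e→b13/s1 L1-HIT; vc=[]
#3 0x6c→b13/s1 L1-HIT; vc=[]
#4 0x3f→b7/s1 MISS; vc=[13]
#5 0x2b→b5/s1 MISS; vc=[13,7]
#6 0x2c→b5/s1 L1-HIT; vc=[13,7]
#7 0x6d→b13/s1 VC-HIT; vc=[5,7]
#8 0x2a→b5/s1 VC-HIT; vc=[13,7]
#9 0x69→b13/s1 VC-HIT; vc=[5,7]
#10 0x6b→b13/s1 L1-HIT; vc=[5,7]
#11 0x69→b13/s1 L1-HIT; vc=[5,7]
#12 0x6b→b13/s1 L1-HIT; vc=[5,7]
#13 0x38→b7/s1 VC-HIT; vc=[5,13]
#14 0x28→b5/s1 VC-HIT; vc=[7,13]

OUTCOME = VC-HIT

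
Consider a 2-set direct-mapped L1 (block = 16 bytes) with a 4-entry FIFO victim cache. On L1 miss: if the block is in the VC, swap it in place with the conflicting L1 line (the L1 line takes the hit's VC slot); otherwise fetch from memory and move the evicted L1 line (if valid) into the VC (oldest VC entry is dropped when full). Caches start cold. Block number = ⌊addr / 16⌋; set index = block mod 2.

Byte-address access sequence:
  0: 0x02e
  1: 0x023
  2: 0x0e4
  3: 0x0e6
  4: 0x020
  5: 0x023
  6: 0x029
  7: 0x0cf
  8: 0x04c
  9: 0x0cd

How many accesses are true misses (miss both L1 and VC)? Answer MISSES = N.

MISSES = 4

0: 0x2e (blk 2, set 0) → MISS  vc=[]
1: 0x23 (blk 2, set 0) → L1-HIT  vc=[]
2: 0xe4 (blk 14, set 0) → MISS  vc=[2]
3: 0xe6 (blk 14, set 0) → L1-HIT  vc=[2]
4: 0x20 (blk 2, set 0) → VC-HIT  vc=[14]
5: 0x23 (blk 2, set 0) → L1-HIT  vc=[14]
6: 0x29 (blk 2, set 0) → L1-HIT  vc=[14]
7: 0xcf (blk 12, set 0) → MISS  vc=[14, 2]
8: 0x4c (blk 4, set 0) → MISS  vc=[14, 2, 12]
9: 0xcd (blk 12, set 0) → VC-HIT  vc=[14, 2, 4]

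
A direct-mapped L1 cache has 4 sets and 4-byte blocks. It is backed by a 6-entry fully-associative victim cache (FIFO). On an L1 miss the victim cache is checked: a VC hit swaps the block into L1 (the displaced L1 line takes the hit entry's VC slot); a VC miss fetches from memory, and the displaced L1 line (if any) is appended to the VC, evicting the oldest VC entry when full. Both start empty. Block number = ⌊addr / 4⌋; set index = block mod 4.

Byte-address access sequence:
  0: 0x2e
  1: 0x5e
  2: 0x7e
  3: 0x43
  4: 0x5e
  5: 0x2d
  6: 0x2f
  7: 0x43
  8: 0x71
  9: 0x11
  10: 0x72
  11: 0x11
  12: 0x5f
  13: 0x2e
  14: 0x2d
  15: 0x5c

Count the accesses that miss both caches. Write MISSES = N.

MISSES = 6

#0 0x2e→b11/s3 MISS; vc=[]
#1 0x5e→b23/s3 MISS; vc=[11]
#2 0x7e→b31/s3 MISS; vc=[11,23]
#3 0x43→b16/s0 MISS; vc=[11,23]
#4 0x5e→b23/s3 VC-HIT; vc=[11,31]
#5 0x2d→b11/s3 VC-HIT; vc=[23,31]
#6 0x2f→b11/s3 L1-HIT; vc=[23,31]
#7 0x43→b16/s0 L1-HIT; vc=[23,31]
#8 0x71→b28/s0 MISS; vc=[23,31,16]
#9 0x11→b4/s0 MISS; vc=[23,31,16,28]
#10 0x72→b28/s0 VC-HIT; vc=[23,31,16,4]
#11 0x11→b4/s0 VC-HIT; vc=[23,31,16,28]
#12 0x5f→b23/s3 VC-HIT; vc=[11,31,16,28]
#13 0x2e→b11/s3 VC-HIT; vc=[23,31,16,28]
#14 0x2d→b11/s3 L1-HIT; vc=[23,31,16,28]
#15 0x5c→b23/s3 VC-HIT; vc=[11,31,16,28]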